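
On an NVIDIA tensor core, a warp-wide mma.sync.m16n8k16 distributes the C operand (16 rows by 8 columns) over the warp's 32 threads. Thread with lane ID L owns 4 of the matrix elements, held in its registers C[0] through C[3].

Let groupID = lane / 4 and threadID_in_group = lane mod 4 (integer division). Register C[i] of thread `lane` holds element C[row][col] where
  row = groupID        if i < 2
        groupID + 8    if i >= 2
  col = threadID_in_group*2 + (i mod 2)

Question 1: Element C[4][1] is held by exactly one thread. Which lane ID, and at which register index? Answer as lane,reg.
16,1

r=4->g=4,rb=0  c=1->t=0,b0=1
L=4*4+0=16  i=0*2+1=1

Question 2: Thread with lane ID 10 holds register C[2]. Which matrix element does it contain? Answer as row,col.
lane 10->10/4=2, 10 mod 4=2
i=2  r:2+8->10  c:2·2+0->4

10,4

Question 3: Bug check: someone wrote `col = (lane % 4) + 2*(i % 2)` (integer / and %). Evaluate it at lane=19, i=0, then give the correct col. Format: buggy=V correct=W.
buggy=3 correct=6

`(lane % 4) + 2*(i % 2)`[19,0]->3
19: gid=4,tid=3
[0] (4+0,3*2+0) = (4,6)
col: 3 vs 6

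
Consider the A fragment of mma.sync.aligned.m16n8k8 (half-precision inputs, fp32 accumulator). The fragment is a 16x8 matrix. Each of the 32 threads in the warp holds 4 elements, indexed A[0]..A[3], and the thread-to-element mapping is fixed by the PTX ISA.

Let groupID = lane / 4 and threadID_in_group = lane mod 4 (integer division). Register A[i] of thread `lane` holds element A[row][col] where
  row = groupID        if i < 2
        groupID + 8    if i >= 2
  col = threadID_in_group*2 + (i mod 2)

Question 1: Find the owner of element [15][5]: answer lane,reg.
r=15→G=7,rhi=1  c=5→T=2,p=1
L=7*4+2=30  i=1*2+1=3

30,3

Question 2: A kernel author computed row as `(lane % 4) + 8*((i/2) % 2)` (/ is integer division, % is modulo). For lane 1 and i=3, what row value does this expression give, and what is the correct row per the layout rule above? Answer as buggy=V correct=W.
`(lane % 4) + 8*((i/2) % 2)`[1,3]->9
lane 1: gid=0 (1/4), tid=1 (1%4)
i=3: r=0+8=8, c=1*2+1=3
row: 9 vs 8

buggy=9 correct=8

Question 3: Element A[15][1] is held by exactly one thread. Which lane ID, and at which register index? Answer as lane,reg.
28,3

r=15→G=7,rhi=1  c=1→T=0,p=1
L=7*4+0=28  i=1*2+1=3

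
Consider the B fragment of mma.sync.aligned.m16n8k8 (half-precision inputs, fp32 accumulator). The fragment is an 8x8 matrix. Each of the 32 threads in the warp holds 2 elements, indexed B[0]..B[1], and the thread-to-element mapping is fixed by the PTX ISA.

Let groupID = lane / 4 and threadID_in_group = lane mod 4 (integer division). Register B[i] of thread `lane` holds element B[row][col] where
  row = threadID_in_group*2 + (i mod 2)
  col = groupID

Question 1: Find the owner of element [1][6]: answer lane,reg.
c=6->g=6  r=1->t=0,b0=1
L=6*4+0=24  i=1=1

24,1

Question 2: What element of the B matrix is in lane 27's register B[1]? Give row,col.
7,6

lane 27=>27/4=6, 27 mod 4=3
i=1  r:2·3+1=>7  c:6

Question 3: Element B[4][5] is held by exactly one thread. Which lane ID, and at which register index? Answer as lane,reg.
22,0

c=5->g=5  r=4->t=2,b0=0
L=5*4+2=22  i=0=0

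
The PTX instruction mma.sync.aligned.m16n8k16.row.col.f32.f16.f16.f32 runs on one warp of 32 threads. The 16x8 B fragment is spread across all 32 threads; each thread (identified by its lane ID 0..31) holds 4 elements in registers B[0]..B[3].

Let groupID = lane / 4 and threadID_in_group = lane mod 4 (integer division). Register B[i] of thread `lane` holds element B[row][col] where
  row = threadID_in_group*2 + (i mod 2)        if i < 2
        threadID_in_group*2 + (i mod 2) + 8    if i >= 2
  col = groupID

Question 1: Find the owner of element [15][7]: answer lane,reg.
31,3

c:7=>grp=7  r:15=>rB=1,tig=3,lo=1
L=7*4+3=31  i=1*2+1=3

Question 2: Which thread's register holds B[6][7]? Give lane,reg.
c=7->g=7  r=6->rb=0,t=3,b0=0
L=7*4+3=31  i=0*2+0=0

31,0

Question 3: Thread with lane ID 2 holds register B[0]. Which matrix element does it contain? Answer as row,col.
4,0

lane 2->2/4=0, 2 mod 4=2
i=0  r:2·2+0+0->4  c:0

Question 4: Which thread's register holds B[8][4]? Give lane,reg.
16,2

c=4->g=4  r=8->rb=1,t=0,b0=0
L=4*4+0=16  i=1*2+0=2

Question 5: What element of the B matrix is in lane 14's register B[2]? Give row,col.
L=14⇒gr=14>>2=3, th=14&3=2
[2]⇒row 2·2+0+8=12  col gr=3

12,3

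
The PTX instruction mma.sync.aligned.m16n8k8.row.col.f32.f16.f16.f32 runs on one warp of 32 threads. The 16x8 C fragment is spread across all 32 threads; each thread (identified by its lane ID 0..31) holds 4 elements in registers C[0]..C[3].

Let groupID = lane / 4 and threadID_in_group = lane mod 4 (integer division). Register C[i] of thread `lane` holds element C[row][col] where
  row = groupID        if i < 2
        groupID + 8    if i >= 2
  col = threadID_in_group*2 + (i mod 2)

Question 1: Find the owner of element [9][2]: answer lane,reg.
r=9⇒gr=1,Rb=1  c=2⇒th=1,odd=0
L=1*4+1=5  i=1*2+0=2

5,2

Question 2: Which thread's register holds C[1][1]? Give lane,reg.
r:1=>grp=1,rB=0  c:1=>tig=0,lo=1
L=1*4+0=4  i=0*2+1=1

4,1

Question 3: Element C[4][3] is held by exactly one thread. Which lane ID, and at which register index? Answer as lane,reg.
r: 4->gid=4,r8=0  c: 3->tid=1,i&1=1
L=4*4+1=17  i=0*2+1=1

17,1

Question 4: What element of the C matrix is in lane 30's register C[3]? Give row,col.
15,5

L=30→G=30>>2=7, T=30&3=2
[3]→row 7+8=15  col 2·2+1=5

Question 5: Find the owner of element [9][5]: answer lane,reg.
r: 9->gid=1,r8=1  c: 5->tid=2,i&1=1
L=1*4+2=6  i=1*2+1=3

6,3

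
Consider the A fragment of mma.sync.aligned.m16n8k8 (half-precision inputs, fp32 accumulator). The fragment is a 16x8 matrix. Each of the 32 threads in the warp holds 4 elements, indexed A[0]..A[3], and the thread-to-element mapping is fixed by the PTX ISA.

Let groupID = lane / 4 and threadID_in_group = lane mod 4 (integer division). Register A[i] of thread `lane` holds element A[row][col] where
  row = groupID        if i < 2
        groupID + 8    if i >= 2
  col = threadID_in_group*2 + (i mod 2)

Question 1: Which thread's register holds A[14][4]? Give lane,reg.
26,2

r: 14->gid=6,r8=1  c: 4->tid=2,i&1=0
L=6*4+2=26  i=1*2+0=2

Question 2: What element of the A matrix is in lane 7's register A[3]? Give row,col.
9,7

lane 7: grp=1 (7/4), tig=3 (7%4)
i=3: r=1+8=9, c=3*2+1=7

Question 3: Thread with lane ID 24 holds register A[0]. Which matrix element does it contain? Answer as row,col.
6,0

lane 24: g=6 (24/4), t=0 (24%4)
i=0: r=6+0=6, c=0*2+0=0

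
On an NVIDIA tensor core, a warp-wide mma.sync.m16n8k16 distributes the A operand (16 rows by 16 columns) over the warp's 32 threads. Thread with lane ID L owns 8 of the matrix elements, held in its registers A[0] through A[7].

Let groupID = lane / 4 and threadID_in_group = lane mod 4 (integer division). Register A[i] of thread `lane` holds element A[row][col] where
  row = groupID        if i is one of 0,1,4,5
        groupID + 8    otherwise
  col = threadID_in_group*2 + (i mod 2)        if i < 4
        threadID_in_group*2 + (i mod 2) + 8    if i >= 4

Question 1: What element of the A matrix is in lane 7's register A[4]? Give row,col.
1,14

7: gid=1,tid=3
[4] (1+0,3*2+0+8) = (1,14)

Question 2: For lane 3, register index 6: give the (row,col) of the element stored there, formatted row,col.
L=3->gid=3>>2=0, tid=3&3=3
[6]->row 0+8=8  col 3·2+0+8=14

8,14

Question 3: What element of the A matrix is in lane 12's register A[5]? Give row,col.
L=12->gid=12>>2=3, tid=12&3=0
[5]->row 3+0=3  col 0·2+1+8=9

3,9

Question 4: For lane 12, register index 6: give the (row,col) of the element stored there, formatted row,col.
L=12→G=12>>2=3, T=12&3=0
[6]→row 3+8=11  col 0·2+0+8=8

11,8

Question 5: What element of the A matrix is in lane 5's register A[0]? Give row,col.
lane 5=>5/4=1, 5 mod 4=1
i=0  r:1+0=>1  c:2·1+0+0=>2

1,2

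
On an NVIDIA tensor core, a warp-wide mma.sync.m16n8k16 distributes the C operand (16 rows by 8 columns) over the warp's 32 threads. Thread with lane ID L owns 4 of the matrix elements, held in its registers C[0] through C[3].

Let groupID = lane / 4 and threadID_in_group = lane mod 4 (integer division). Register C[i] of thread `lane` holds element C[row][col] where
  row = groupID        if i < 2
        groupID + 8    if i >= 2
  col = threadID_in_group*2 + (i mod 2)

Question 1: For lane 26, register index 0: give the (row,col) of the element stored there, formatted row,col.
6,4

lane 26⇒26/4=6, 26 mod 4=2
i=0  r:6+0⇒6  c:2·2+0⇒4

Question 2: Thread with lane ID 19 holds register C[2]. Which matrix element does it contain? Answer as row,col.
L=19⇒gr=19>>2=4, th=19&3=3
[2]⇒row 4+8=12  col 3·2+0=6

12,6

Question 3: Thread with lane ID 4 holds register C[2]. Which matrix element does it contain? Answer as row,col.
9,0

4: gid=1,tid=0
[2] (1+8,0*2+0) = (9,0)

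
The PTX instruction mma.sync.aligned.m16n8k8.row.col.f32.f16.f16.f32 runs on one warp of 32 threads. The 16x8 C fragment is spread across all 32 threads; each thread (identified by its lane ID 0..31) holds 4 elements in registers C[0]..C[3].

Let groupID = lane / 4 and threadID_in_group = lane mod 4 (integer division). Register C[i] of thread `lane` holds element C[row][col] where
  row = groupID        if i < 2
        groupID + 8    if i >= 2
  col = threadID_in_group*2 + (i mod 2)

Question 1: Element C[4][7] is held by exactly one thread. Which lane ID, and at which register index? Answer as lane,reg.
r=4→G=4,rhi=0  c=7→T=3,p=1
L=4*4+3=19  i=0*2+1=1

19,1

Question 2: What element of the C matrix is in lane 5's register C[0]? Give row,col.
1,2

lane 5: gid=1 (5/4), tid=1 (5%4)
i=0: r=1+0=1, c=1*2+0=2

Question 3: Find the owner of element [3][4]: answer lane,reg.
r=3->g=3,rb=0  c=4->t=2,b0=0
L=3*4+2=14  i=0*2+0=0

14,0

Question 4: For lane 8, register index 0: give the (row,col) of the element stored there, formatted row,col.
8: gid=2,tid=0
[0] (2+0,0*2+0) = (2,0)

2,0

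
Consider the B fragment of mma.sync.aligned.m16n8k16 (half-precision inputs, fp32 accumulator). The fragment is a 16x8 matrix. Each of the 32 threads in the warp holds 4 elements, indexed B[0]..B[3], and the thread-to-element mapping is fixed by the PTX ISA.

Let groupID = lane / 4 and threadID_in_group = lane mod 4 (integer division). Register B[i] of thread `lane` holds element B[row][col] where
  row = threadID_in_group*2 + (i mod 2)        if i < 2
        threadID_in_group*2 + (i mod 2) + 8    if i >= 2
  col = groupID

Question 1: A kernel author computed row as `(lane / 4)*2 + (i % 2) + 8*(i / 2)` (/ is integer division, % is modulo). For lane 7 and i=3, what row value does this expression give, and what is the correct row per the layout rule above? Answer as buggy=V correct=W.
`(lane / 4)*2 + (i % 2) + 8*(i / 2)`[7,3]=>11
L=7=>grp=7>>2=1, tig=7&3=3
[3]=>row 3·2+1+8=15  col grp=1
row: 11 vs 15

buggy=11 correct=15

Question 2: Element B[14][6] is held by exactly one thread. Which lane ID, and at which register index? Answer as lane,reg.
27,2

c=6→G=6  r=14→rhi=1,T=3,p=0
L=6*4+3=27  i=1*2+0=2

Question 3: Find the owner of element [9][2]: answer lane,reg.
c:2=>grp=2  r:9=>rB=1,tig=0,lo=1
L=2*4+0=8  i=1*2+1=3

8,3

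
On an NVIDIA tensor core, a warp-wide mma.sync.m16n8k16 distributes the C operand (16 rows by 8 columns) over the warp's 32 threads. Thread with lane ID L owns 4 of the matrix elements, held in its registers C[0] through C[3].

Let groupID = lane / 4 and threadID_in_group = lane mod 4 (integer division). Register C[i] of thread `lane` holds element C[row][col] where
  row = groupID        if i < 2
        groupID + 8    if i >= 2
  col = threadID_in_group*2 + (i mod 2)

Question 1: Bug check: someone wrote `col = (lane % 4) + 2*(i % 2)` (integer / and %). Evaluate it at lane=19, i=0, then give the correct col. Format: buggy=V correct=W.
`(lane % 4) + 2*(i % 2)`[19,0]->3
lane 19->19/4=4, 19 mod 4=3
i=0  r:4+0->4  c:2·3+0->6
col: 3 vs 6

buggy=3 correct=6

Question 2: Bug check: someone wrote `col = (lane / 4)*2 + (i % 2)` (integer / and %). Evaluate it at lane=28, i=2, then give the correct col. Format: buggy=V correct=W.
buggy=14 correct=0

`(lane / 4)*2 + (i % 2)`[28,2]->14
lane 28: gid=7 (28/4), tid=0 (28%4)
i=2: r=7+8=15, c=0*2+0=0
col: 14 vs 0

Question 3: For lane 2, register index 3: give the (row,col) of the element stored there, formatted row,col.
8,5

2: gr=0,th=2
[3] (0+8,2*2+1) = (8,5)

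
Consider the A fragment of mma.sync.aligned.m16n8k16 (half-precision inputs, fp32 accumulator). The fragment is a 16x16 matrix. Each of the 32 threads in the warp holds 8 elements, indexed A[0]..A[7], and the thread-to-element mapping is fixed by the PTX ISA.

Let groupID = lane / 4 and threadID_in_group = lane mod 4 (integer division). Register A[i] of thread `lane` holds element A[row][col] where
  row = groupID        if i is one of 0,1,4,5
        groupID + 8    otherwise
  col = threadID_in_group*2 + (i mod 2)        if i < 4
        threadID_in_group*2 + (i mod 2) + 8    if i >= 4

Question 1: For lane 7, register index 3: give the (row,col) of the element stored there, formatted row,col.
9,7

7: gr=1,th=3
[3] (1+8,3*2+1+0) = (9,7)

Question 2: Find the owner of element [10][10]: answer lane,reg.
r=10->g=2,rb=1  c=10->cb=1,t=1,b0=0
L=2*4+1=9  i=1*4+1*2+0=6

9,6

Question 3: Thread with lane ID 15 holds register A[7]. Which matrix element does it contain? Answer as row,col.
15: grp=3,tig=3
[7] (3+8,3*2+1+8) = (11,15)

11,15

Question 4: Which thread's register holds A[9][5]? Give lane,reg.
r=9->g=1,rb=1  c=5->cb=0,t=2,b0=1
L=1*4+2=6  i=0*4+1*2+1=3

6,3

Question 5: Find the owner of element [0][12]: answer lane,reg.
r=0→G=0,rhi=0  c=12→chi=1,T=2,p=0
L=0*4+2=2  i=1*4+0*2+0=4

2,4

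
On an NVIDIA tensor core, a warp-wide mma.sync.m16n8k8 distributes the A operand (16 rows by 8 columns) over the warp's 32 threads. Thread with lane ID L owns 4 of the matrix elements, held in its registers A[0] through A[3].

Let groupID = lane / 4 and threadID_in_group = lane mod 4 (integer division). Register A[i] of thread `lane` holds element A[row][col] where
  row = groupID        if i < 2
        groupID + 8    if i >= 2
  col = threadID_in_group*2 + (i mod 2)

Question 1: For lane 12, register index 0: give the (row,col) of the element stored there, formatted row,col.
3,0

12: grp=3,tig=0
[0] (3+0,0*2+0) = (3,0)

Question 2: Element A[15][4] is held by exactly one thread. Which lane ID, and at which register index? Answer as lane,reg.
30,2

r=15->g=7,rb=1  c=4->t=2,b0=0
L=7*4+2=30  i=1*2+0=2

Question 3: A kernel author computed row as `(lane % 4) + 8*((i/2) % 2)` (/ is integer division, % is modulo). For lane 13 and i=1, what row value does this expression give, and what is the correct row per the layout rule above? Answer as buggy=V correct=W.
`(lane % 4) + 8*((i/2) % 2)`[13,1]=>1
L=13=>grp=13>>2=3, tig=13&3=1
[1]=>row 3+0=3  col 1·2+1=3
row: 1 vs 3

buggy=1 correct=3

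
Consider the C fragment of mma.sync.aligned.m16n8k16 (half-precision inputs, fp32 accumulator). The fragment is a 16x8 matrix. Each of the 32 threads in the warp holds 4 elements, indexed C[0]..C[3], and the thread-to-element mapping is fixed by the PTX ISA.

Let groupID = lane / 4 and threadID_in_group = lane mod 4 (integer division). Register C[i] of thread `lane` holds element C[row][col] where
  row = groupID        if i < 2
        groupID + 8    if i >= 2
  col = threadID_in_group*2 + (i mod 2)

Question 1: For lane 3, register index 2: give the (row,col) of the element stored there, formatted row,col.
8,6

3: G=0,T=3
[2] (0+8,3*2+0) = (8,6)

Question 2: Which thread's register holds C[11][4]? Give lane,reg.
r=11→G=3,rhi=1  c=4→T=2,p=0
L=3*4+2=14  i=1*2+0=2

14,2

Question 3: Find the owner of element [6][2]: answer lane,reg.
25,0

r:6=>grp=6,rB=0  c:2=>tig=1,lo=0
L=6*4+1=25  i=0*2+0=0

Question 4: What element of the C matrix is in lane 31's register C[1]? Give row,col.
7,7

lane 31=>31/4=7, 31 mod 4=3
i=1  r:7+0=>7  c:2·3+1=>7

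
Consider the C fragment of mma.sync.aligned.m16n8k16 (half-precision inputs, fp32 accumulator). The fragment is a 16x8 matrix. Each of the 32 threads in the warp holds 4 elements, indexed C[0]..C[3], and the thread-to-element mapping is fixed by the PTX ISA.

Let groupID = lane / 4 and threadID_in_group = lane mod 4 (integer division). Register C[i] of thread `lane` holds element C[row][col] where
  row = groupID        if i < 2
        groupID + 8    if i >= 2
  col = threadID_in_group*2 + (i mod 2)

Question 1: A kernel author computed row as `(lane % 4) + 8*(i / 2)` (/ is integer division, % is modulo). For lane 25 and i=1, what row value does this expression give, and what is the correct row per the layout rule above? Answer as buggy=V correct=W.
`(lane % 4) + 8*(i / 2)`[25,1]->1
L=25->gid=25>>2=6, tid=25&3=1
[1]->row 6+0=6  col 1·2+1=3
row: 1 vs 6

buggy=1 correct=6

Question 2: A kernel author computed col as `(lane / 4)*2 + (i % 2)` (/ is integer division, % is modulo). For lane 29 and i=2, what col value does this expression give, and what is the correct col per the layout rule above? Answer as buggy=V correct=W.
buggy=14 correct=2

`(lane / 4)*2 + (i % 2)`[29,2]→14
29: G=7,T=1
[2] (7+8,1*2+0) = (15,2)
col: 14 vs 2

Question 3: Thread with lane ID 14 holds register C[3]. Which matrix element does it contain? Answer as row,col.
11,5

L=14->gid=14>>2=3, tid=14&3=2
[3]->row 3+8=11  col 2·2+1=5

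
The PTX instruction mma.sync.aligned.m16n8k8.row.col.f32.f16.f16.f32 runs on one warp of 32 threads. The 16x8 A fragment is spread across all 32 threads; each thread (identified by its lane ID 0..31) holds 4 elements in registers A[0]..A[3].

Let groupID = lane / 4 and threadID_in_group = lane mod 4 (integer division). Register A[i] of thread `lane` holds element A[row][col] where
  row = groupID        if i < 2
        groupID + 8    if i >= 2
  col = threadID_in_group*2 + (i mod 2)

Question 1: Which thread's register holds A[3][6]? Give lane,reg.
r: 3->gid=3,r8=0  c: 6->tid=3,i&1=0
L=3*4+3=15  i=0*2+0=0

15,0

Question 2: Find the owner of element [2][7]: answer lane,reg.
11,1

r=2⇒gr=2,Rb=0  c=7⇒th=3,odd=1
L=2*4+3=11  i=0*2+1=1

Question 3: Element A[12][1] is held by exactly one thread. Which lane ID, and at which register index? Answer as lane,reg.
16,3

r=12->g=4,rb=1  c=1->t=0,b0=1
L=4*4+0=16  i=1*2+1=3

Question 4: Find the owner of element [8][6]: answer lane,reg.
3,2

r=8⇒gr=0,Rb=1  c=6⇒th=3,odd=0
L=0*4+3=3  i=1*2+0=2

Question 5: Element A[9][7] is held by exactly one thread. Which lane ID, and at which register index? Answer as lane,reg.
7,3

r=9->g=1,rb=1  c=7->t=3,b0=1
L=1*4+3=7  i=1*2+1=3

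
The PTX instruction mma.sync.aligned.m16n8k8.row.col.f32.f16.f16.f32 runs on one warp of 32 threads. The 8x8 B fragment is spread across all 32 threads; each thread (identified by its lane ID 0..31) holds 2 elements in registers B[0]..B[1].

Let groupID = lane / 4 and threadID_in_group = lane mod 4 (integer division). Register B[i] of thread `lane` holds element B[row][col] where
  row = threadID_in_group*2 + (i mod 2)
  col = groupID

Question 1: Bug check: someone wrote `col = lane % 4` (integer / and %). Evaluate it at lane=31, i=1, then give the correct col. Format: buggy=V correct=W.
`lane % 4`[31,1]⇒3
lane 31: gr=7 (31/4), th=3 (31%4)
i=1: r=3*2+1=7, c=gr=7
col: 3 vs 7

buggy=3 correct=7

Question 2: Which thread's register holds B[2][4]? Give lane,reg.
17,0

c=4->g=4  r=2->t=1,b0=0
L=4*4+1=17  i=0=0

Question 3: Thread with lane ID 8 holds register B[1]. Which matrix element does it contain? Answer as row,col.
1,2

lane 8→8/4=2, 8 mod 4=0
i=1  r:2·0+1→1  c:2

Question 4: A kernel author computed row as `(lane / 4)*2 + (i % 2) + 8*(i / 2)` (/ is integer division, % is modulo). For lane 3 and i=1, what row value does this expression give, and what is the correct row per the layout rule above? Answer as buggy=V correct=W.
buggy=1 correct=7

`(lane / 4)*2 + (i % 2) + 8*(i / 2)`[3,1]→1
L=3→G=3>>2=0, T=3&3=3
[1]→row 3·2+1=7  col G=0
row: 1 vs 7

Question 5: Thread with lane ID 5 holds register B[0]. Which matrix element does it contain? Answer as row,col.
5: G=1,T=1
[0] (1*2+0,1) = (2,1)

2,1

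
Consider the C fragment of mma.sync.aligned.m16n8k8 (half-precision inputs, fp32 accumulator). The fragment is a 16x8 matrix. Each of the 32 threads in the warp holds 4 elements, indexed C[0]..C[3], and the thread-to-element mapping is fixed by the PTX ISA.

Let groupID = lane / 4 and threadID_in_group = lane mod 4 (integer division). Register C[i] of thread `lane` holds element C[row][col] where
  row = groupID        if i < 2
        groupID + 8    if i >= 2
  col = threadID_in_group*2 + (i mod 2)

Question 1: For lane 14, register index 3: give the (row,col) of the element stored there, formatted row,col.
14: gr=3,th=2
[3] (3+8,2*2+1) = (11,5)

11,5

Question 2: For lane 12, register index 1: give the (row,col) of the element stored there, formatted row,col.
3,1

L=12->gid=12>>2=3, tid=12&3=0
[1]->row 3+0=3  col 0·2+1=1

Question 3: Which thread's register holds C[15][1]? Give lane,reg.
28,3

r:15=>grp=7,rB=1  c:1=>tig=0,lo=1
L=7*4+0=28  i=1*2+1=3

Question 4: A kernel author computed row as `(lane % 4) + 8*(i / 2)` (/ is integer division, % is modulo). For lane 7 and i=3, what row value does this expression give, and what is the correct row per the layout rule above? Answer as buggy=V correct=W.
`(lane % 4) + 8*(i / 2)`[7,3]⇒11
lane 7: gr=1 (7/4), th=3 (7%4)
i=3: r=1+8=9, c=3*2+1=7
row: 11 vs 9

buggy=11 correct=9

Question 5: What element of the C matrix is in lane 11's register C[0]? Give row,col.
2,6

L=11→G=11>>2=2, T=11&3=3
[0]→row 2+0=2  col 3·2+0=6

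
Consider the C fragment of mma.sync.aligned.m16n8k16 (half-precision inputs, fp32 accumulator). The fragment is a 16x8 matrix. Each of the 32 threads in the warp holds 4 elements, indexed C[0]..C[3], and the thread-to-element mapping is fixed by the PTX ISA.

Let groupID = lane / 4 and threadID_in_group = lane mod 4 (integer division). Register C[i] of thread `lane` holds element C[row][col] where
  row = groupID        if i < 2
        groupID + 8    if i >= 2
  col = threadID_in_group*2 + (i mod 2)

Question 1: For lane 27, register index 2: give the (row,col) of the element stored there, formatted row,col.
L=27->g=27>>2=6, t=27&3=3
[2]->row 6+8=14  col 3·2+0=6

14,6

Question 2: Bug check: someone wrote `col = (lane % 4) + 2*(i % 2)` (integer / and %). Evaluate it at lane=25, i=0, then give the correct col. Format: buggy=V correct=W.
buggy=1 correct=2

`(lane % 4) + 2*(i % 2)`[25,0]->1
lane 25: gid=6 (25/4), tid=1 (25%4)
i=0: r=6+0=6, c=1*2+0=2
col: 1 vs 2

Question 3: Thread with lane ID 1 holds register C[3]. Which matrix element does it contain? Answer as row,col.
8,3

L=1->gid=1>>2=0, tid=1&3=1
[3]->row 0+8=8  col 1·2+1=3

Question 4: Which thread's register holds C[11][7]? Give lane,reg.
r:11=>grp=3,rB=1  c:7=>tig=3,lo=1
L=3*4+3=15  i=1*2+1=3

15,3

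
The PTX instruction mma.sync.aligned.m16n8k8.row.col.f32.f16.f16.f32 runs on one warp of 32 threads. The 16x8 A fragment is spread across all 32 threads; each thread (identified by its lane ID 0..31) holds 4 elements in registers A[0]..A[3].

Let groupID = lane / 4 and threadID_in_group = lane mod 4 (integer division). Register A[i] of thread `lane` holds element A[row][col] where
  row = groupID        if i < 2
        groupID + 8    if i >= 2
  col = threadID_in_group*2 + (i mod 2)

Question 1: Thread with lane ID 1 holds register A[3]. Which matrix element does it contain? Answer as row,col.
8,3

L=1→G=1>>2=0, T=1&3=1
[3]→row 0+8=8  col 1·2+1=3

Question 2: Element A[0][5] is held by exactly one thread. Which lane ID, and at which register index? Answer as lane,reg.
2,1

r=0->g=0,rb=0  c=5->t=2,b0=1
L=0*4+2=2  i=0*2+1=1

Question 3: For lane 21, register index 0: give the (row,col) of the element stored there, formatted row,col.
21: gid=5,tid=1
[0] (5+0,1*2+0) = (5,2)

5,2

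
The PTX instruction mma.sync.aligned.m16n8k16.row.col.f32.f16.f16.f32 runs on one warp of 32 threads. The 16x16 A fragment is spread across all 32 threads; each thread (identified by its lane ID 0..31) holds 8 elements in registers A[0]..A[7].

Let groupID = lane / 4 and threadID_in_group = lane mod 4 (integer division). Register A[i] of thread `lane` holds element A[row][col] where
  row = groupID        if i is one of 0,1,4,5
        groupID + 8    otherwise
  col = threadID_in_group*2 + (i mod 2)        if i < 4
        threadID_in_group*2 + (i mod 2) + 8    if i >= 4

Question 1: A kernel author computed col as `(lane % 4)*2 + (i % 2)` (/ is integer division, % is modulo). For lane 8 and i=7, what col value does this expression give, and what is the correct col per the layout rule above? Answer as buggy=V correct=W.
buggy=1 correct=9

`(lane % 4)*2 + (i % 2)`[8,7]=>1
8: grp=2,tig=0
[7] (2+8,0*2+1+8) = (10,9)
col: 1 vs 9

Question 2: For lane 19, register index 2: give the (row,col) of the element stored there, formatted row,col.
lane 19: gid=4 (19/4), tid=3 (19%4)
i=2: r=4+8=12, c=3*2+0+0=6

12,6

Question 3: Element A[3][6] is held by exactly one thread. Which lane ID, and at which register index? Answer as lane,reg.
r=3->g=3,rb=0  c=6->cb=0,t=3,b0=0
L=3*4+3=15  i=0*4+0*2+0=0

15,0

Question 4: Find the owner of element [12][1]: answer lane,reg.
16,3

r:12=>grp=4,rB=1  c:1=>cB=0,tig=0,lo=1
L=4*4+0=16  i=0*4+1*2+1=3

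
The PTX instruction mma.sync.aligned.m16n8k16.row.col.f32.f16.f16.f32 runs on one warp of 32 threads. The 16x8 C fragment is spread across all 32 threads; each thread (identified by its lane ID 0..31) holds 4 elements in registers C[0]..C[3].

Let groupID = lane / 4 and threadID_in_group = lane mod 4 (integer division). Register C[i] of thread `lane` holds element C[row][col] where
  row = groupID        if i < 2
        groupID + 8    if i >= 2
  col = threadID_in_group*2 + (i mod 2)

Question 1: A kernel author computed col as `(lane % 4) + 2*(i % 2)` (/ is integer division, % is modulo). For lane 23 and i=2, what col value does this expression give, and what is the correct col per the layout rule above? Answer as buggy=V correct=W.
`(lane % 4) + 2*(i % 2)`[23,2]=>3
lane 23: grp=5 (23/4), tig=3 (23%4)
i=2: r=5+8=13, c=3*2+0=6
col: 3 vs 6

buggy=3 correct=6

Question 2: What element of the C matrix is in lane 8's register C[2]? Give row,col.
8: G=2,T=0
[2] (2+8,0*2+0) = (10,0)

10,0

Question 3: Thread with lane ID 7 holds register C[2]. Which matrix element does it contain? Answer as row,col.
7: G=1,T=3
[2] (1+8,3*2+0) = (9,6)

9,6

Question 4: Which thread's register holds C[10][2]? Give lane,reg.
r:10=>grp=2,rB=1  c:2=>tig=1,lo=0
L=2*4+1=9  i=1*2+0=2

9,2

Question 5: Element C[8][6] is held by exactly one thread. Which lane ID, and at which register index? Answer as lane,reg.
r=8⇒gr=0,Rb=1  c=6⇒th=3,odd=0
L=0*4+3=3  i=1*2+0=2

3,2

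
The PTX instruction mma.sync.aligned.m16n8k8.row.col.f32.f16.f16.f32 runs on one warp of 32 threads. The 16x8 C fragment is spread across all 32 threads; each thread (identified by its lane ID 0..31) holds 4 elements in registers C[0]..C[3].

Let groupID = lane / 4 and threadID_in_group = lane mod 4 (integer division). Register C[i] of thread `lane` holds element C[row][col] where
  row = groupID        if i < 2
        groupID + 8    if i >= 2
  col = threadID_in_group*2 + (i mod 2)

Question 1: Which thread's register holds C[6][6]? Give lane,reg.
r=6⇒gr=6,Rb=0  c=6⇒th=3,odd=0
L=6*4+3=27  i=0*2+0=0

27,0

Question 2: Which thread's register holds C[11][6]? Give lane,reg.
r: 11->gid=3,r8=1  c: 6->tid=3,i&1=0
L=3*4+3=15  i=1*2+0=2

15,2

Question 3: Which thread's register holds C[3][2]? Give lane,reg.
13,0

r=3⇒gr=3,Rb=0  c=2⇒th=1,odd=0
L=3*4+1=13  i=0*2+0=0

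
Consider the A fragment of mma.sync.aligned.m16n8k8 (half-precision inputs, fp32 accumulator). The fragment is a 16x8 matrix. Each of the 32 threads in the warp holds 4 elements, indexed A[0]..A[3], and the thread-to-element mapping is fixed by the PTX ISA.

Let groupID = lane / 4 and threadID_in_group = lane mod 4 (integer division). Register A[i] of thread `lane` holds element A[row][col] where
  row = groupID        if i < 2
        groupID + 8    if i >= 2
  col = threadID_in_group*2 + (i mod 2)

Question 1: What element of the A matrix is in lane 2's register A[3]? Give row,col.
L=2->gid=2>>2=0, tid=2&3=2
[3]->row 0+8=8  col 2·2+1=5

8,5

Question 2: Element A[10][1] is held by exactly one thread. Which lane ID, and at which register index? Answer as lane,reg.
8,3

r:10=>grp=2,rB=1  c:1=>tig=0,lo=1
L=2*4+0=8  i=1*2+1=3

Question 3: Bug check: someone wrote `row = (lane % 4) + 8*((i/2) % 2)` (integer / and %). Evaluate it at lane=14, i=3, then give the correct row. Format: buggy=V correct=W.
buggy=10 correct=11

`(lane % 4) + 8*((i/2) % 2)`[14,3]⇒10
lane 14: gr=3 (14/4), th=2 (14%4)
i=3: r=3+8=11, c=2*2+1=5
row: 10 vs 11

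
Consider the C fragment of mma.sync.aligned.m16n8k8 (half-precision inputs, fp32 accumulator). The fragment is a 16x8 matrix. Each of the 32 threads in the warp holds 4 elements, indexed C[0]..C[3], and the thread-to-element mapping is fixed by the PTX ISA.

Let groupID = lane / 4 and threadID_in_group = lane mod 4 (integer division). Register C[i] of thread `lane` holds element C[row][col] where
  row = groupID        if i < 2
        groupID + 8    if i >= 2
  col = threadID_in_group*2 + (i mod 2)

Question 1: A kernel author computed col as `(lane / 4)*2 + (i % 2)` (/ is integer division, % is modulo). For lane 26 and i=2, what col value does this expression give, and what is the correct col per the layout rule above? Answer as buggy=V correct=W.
`(lane / 4)*2 + (i % 2)`[26,2]->12
26: g=6,t=2
[2] (6+8,2*2+0) = (14,4)
col: 12 vs 4

buggy=12 correct=4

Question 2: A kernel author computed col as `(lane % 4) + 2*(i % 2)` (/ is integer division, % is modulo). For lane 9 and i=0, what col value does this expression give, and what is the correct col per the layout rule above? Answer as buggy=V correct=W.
`(lane % 4) + 2*(i % 2)`[9,0]⇒1
9: gr=2,th=1
[0] (2+0,1*2+0) = (2,2)
col: 1 vs 2

buggy=1 correct=2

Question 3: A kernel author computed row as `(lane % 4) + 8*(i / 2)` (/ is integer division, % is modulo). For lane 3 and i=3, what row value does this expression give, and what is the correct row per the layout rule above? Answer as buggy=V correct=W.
buggy=11 correct=8

`(lane % 4) + 8*(i / 2)`[3,3]⇒11
L=3⇒gr=3>>2=0, th=3&3=3
[3]⇒row 0+8=8  col 3·2+1=7
row: 11 vs 8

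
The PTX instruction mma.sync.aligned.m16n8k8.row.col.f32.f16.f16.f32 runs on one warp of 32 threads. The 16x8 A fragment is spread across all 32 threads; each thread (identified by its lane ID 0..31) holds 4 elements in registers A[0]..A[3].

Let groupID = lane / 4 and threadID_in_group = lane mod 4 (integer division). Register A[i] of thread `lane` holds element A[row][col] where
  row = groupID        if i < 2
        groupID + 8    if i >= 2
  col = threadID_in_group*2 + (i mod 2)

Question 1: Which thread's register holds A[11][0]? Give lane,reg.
12,2

r=11→G=3,rhi=1  c=0→T=0,p=0
L=3*4+0=12  i=1*2+0=2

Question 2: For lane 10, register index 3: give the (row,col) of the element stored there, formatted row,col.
10,5

L=10->g=10>>2=2, t=10&3=2
[3]->row 2+8=10  col 2·2+1=5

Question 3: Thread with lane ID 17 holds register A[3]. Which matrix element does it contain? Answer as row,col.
12,3

L=17->gid=17>>2=4, tid=17&3=1
[3]->row 4+8=12  col 1·2+1=3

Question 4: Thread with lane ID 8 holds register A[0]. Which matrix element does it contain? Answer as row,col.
lane 8: G=2 (8/4), T=0 (8%4)
i=0: r=2+0=2, c=0*2+0=0

2,0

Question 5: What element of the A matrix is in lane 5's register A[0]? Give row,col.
lane 5=>5/4=1, 5 mod 4=1
i=0  r:1+0=>1  c:2·1+0=>2

1,2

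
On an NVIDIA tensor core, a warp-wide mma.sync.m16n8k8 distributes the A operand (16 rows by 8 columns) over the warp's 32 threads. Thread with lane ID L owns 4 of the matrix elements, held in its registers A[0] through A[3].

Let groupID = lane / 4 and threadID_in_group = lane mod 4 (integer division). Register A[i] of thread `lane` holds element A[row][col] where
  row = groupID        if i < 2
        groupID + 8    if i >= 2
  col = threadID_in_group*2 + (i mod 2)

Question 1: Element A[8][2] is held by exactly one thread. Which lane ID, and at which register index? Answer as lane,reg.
1,2

r=8->g=0,rb=1  c=2->t=1,b0=0
L=0*4+1=1  i=1*2+0=2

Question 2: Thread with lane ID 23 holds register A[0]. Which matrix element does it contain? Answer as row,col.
lane 23: gid=5 (23/4), tid=3 (23%4)
i=0: r=5+0=5, c=3*2+0=6

5,6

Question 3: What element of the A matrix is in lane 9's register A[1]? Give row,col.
9: grp=2,tig=1
[1] (2+0,1*2+1) = (2,3)

2,3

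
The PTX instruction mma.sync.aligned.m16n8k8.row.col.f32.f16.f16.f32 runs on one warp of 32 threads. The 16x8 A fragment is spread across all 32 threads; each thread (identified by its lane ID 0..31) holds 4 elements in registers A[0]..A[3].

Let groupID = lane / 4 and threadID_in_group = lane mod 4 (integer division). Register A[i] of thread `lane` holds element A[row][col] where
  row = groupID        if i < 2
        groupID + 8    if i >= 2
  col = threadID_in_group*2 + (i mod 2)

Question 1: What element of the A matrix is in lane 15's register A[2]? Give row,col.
11,6

15: gr=3,th=3
[2] (3+8,3*2+0) = (11,6)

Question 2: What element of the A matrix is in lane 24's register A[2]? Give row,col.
14,0

L=24->g=24>>2=6, t=24&3=0
[2]->row 6+8=14  col 0·2+0=0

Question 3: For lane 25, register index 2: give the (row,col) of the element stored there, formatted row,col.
14,2

25: g=6,t=1
[2] (6+8,1*2+0) = (14,2)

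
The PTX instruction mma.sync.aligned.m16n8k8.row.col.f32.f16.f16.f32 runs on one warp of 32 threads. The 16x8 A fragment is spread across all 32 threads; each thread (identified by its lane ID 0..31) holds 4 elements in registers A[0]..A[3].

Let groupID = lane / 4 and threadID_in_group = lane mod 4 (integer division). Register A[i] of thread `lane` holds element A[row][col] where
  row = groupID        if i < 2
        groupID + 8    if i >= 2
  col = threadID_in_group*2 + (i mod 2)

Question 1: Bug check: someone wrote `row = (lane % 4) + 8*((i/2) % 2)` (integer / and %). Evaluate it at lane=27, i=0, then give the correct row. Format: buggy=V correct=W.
`(lane % 4) + 8*((i/2) % 2)`[27,0]->3
L=27->gid=27>>2=6, tid=27&3=3
[0]->row 6+0=6  col 3·2+0=6
row: 3 vs 6

buggy=3 correct=6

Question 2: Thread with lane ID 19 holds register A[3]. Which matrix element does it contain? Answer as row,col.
lane 19: grp=4 (19/4), tig=3 (19%4)
i=3: r=4+8=12, c=3*2+1=7

12,7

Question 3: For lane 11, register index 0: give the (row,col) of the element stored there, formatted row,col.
2,6

lane 11: gr=2 (11/4), th=3 (11%4)
i=0: r=2+0=2, c=3*2+0=6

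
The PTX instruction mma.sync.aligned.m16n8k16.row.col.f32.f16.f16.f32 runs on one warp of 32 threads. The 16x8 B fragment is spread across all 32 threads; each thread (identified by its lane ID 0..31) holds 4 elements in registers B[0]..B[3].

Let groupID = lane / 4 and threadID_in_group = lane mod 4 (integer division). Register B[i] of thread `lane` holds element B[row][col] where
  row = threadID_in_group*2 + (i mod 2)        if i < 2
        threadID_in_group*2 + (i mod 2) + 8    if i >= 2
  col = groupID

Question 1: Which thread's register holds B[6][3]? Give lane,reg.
15,0

c=3→G=3  r=6→rhi=0,T=3,p=0
L=3*4+3=15  i=0*2+0=0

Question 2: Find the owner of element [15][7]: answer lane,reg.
c=7->g=7  r=15->rb=1,t=3,b0=1
L=7*4+3=31  i=1*2+1=3

31,3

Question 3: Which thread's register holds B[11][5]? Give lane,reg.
c=5->g=5  r=11->rb=1,t=1,b0=1
L=5*4+1=21  i=1*2+1=3

21,3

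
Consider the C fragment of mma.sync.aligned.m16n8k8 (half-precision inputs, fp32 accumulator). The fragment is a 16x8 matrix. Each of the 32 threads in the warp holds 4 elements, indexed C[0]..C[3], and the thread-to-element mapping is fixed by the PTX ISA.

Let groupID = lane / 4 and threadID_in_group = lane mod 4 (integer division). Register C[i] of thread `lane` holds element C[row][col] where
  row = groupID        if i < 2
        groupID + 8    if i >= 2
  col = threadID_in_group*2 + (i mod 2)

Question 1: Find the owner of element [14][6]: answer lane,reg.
27,2

r: 14->gid=6,r8=1  c: 6->tid=3,i&1=0
L=6*4+3=27  i=1*2+0=2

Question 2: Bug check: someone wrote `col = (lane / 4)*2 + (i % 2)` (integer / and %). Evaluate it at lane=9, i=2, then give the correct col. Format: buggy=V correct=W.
`(lane / 4)*2 + (i % 2)`[9,2]=>4
lane 9: grp=2 (9/4), tig=1 (9%4)
i=2: r=2+8=10, c=1*2+0=2
col: 4 vs 2

buggy=4 correct=2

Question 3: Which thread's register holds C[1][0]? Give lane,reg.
r: 1->gid=1,r8=0  c: 0->tid=0,i&1=0
L=1*4+0=4  i=0*2+0=0

4,0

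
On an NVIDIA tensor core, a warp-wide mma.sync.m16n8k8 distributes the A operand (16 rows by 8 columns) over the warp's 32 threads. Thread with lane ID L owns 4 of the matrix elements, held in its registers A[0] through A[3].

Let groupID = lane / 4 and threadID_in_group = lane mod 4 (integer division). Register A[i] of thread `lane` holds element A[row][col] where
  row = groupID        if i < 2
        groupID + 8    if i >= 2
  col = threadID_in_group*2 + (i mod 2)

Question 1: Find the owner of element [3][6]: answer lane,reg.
15,0

r=3->g=3,rb=0  c=6->t=3,b0=0
L=3*4+3=15  i=0*2+0=0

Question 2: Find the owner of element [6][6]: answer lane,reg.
r=6->g=6,rb=0  c=6->t=3,b0=0
L=6*4+3=27  i=0*2+0=0

27,0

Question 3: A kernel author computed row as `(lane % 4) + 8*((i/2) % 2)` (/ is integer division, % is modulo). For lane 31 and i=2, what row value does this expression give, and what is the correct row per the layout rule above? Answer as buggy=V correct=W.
`(lane % 4) + 8*((i/2) % 2)`[31,2]->11
31: gid=7,tid=3
[2] (7+8,3*2+0) = (15,6)
row: 11 vs 15

buggy=11 correct=15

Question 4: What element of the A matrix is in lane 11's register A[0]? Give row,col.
lane 11: grp=2 (11/4), tig=3 (11%4)
i=0: r=2+0=2, c=3*2+0=6

2,6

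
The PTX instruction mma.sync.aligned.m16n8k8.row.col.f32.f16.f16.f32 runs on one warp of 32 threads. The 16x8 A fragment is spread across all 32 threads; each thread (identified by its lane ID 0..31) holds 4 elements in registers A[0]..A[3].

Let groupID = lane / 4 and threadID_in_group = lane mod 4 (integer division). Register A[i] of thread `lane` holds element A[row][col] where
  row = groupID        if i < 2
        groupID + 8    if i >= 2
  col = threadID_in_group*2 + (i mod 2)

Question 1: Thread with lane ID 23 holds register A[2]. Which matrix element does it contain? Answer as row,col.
lane 23: G=5 (23/4), T=3 (23%4)
i=2: r=5+8=13, c=3*2+0=6

13,6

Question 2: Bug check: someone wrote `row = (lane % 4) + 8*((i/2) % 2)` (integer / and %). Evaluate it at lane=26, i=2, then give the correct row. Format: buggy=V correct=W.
buggy=10 correct=14

`(lane % 4) + 8*((i/2) % 2)`[26,2]->10
lane 26: g=6 (26/4), t=2 (26%4)
i=2: r=6+8=14, c=2*2+0=4
row: 10 vs 14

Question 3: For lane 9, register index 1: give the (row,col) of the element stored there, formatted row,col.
lane 9: gr=2 (9/4), th=1 (9%4)
i=1: r=2+0=2, c=1*2+1=3

2,3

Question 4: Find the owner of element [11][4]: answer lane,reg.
14,2

r=11⇒gr=3,Rb=1  c=4⇒th=2,odd=0
L=3*4+2=14  i=1*2+0=2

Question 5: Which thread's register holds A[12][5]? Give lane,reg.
18,3

r=12->g=4,rb=1  c=5->t=2,b0=1
L=4*4+2=18  i=1*2+1=3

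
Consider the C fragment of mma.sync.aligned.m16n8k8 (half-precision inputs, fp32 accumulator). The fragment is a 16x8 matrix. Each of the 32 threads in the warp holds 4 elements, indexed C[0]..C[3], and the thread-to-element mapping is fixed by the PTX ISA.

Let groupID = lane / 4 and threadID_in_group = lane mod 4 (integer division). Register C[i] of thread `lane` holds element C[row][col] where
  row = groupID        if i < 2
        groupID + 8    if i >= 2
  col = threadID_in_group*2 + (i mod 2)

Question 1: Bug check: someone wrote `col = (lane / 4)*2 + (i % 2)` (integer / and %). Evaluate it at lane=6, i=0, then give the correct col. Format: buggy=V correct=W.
`(lane / 4)*2 + (i % 2)`[6,0]->2
6: gid=1,tid=2
[0] (1+0,2*2+0) = (1,4)
col: 2 vs 4

buggy=2 correct=4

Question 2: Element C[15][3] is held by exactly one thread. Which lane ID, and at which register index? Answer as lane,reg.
r:15=>grp=7,rB=1  c:3=>tig=1,lo=1
L=7*4+1=29  i=1*2+1=3

29,3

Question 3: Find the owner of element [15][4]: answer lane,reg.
30,2

r: 15->gid=7,r8=1  c: 4->tid=2,i&1=0
L=7*4+2=30  i=1*2+0=2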